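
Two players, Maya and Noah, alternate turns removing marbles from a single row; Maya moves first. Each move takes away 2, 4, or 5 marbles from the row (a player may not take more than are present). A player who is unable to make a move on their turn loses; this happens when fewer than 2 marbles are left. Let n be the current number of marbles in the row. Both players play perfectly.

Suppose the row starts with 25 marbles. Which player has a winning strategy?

Maya wins.

Work bottom-up. With no move the player to move loses. Otherwise the position is W if at least one move leads to an L position for the opponent, and L if every move leads to a W.
n=0: no move → L
n=1: no move → L
n=2: can move to 0, which is L ⇒ W
n=3: can move to 1, which is L ⇒ W
n=4: can move to 0, which is L ⇒ W
n=5: can move to 1, which is L ⇒ W
n=6: can move to 1, which is L ⇒ W
n=7: moves to 5(W), 3(W), 2(W); every one is W ⇒ L
n=8: moves to 6(W), 4(W), 3(W); every one is W ⇒ L
n=9: can move to 7, which is L ⇒ W
n=10: can move to 8, which is L ⇒ W
n=11: can move to 7, which is L ⇒ W
n=12: can move to 8, which is L ⇒ W
n=13: can move to 8, which is L ⇒ W
n=14: moves to 12(W), 10(W), 9(W); every one is W ⇒ L
n=15: moves to 13(W), 11(W), 10(W); every one is W ⇒ L
n=16: can move to 14, which is L ⇒ W
n=17: can move to 15, which is L ⇒ W
n=18: can move to 14, which is L ⇒ W
n=19: can move to 15, which is L ⇒ W
n=20: can move to 15, which is L ⇒ W
n=21: moves to 19(W), 17(W), 16(W); every one is W ⇒ L
n=22: moves to 20(W), 18(W), 17(W); every one is W ⇒ L
n=23: can move to 21, which is L ⇒ W
n=24: can move to 22, which is L ⇒ W
n=25: can move to 21, which is L ⇒ W
From 25 Maya can remove 4, leaving 21, reaching an L position.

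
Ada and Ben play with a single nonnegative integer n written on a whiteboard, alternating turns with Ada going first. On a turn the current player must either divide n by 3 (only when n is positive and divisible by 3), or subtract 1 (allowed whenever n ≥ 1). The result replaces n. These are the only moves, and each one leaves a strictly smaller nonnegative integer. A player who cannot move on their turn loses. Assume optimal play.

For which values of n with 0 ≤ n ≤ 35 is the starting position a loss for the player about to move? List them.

Build the W/L table. Terminal = L. A non-terminal position is W if it has a move to some L; otherwise it is L.
n=0: no move → L
n=1: →0(L), so W
n=2: →1(W) only, which is W, so L
n=3: →2(L), so W
n=4: →3(W) only, which is W, so L
n=5: →4(L), so W
n=6: →2(L), so W
n=7: →6(W) only, which is W, so L
n=8: →7(L), so W
n=9: →3(W), 8(W) — all W, so L
n=10: →9(L), so W
n=11: →10(W) only, which is W, so L
n=12: →4(L), so W
n=13: →12(W) only, which is W, so L
n=14: →13(L), so W
n=15: →5(W), 14(W) — all W, so L
n=16: →15(L), so W
n=17: →16(W) only, which is W, so L
n=18: →17(L), so W
n=19: →18(W) only, which is W, so L
n=20: →19(L), so W
n=21: →7(L), so W
n=22: →21(W) only, which is W, so L
n=23: →22(L), so W
n=24: →8(W), 23(W) — all W, so L
n=25: →24(L), so W
n=26: →25(W) only, which is W, so L
n=27: →9(L), so W
n=28: →27(W) only, which is W, so L
n=29: →28(L), so W
n=30: →10(W), 29(W) — all W, so L
n=31: →30(L), so W
n=32: →31(W) only, which is W, so L
n=33: →11(L), so W
n=34: →33(W) only, which is W, so L
n=35: →34(L), so W
Reading off the rows marked L gives the requested list; there are 17 such values of n.

0, 2, 4, 7, 9, 11, 13, 15, 17, 19, 22, 24, 26, 28, 30, 32, 34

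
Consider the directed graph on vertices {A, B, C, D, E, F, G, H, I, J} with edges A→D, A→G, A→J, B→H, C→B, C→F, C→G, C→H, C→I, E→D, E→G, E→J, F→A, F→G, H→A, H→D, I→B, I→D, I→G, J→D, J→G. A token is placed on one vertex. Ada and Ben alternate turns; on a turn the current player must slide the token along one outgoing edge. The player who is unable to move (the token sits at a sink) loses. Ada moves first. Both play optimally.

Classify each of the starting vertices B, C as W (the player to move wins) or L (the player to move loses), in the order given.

B: L, C: W

Use the standard recursion: the mover loses at a terminal position; elsewhere, the mover wins exactly when some move hands the opponent an L position.
Every edge goes from a vertex to one that appears earlier in the order G, D, J, A, E, H, F, B, I, C, so processing vertices in that order labels each vertex after all of its successors.
G: no outgoing edge → L
D: no outgoing edge → L
J: can move to D, which is L ⇒ W
A: can move to D, which is L ⇒ W
E: can move to D, which is L ⇒ W
H: can move to D, which is L ⇒ W
F: can move to G, which is L ⇒ W
B: the only move is to H(W), a W ⇒ L
I: can move to B, which is L ⇒ W
C: can move to B, which is L ⇒ W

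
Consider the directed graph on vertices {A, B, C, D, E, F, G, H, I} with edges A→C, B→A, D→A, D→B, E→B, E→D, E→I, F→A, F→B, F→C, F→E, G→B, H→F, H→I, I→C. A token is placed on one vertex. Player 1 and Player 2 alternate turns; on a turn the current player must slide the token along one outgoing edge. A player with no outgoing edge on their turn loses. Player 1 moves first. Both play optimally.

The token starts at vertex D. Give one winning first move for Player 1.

Label each position W (a win for the player to move) or L (a loss). A position with no legal move is L; any other position is W exactly when some move reaches an L, and L when every move reaches a W.
Every edge goes from a vertex to one that appears earlier in the order C, A, I, B, D, E, F, H, G, so processing vertices in that order labels each vertex after all of its successors.
C: no outgoing edge → L
A: W (go to C, an L position)
I: W (go to C, an L position)
B: L (sole option A(W) is W)
D: W (go to B, an L position)
E: W (go to B, an L position)
F: W (go to B, an L position)
H: L (options F(W), I(W) are all W)
G: W (go to B, an L position)
From D, the L positions reachable in one move are: B.

Move to B.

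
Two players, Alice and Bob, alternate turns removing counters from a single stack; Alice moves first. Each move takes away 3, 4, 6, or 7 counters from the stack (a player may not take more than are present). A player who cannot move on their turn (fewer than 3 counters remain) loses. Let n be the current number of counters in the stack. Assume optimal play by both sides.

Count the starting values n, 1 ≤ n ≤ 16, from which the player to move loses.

Use the standard recursion: the mover loses at a terminal position; elsewhere, the mover wins exactly when some move hands the opponent an L position.
n=0: no move → L
n=1: no move → L
n=2: no move → L
n=3: →0(L), so W
n=4: →1(L), so W
n=5: →2(L), so W
n=6: →2(L), so W
n=7: →1(L), so W
n=8: →2(L), so W
n=9: →2(L), so W
n=10: →7(W), 6(W), 4(W), 3(W) — all W, so L
n=11: →8(W), 7(W), 5(W), 4(W) — all W, so L
n=12: →9(W), 8(W), 6(W), 5(W) — all W, so L
n=13: →10(L), so W
n=14: →11(L), so W
n=15: →12(L), so W
n=16: →12(L), so W
L entries with 1 ≤ n ≤ 16 (n=0 is outside the asked range and is not counted): n = 1, 2, 10, 11, 12; that makes 5.

5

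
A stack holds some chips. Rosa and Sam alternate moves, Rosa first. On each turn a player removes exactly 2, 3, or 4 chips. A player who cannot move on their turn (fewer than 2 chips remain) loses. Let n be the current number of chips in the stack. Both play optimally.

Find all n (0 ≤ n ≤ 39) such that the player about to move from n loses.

Positions with no move are L. A position that does have a move is losing for the player to move precisely when every available move leads to a winning position for the opponent. Fill in the labels:
n=0: no move → L
n=1: no move → L
n=2: can move to 0, which is L ⇒ W
n=3: can move to 1, which is L ⇒ W
n=4: can move to 1, which is L ⇒ W
n=5: can move to 1, which is L ⇒ W
n=6: moves to 4(W), 3(W), 2(W); every one is W ⇒ L
n=7: moves to 5(W), 4(W), 3(W); every one is W ⇒ L
n=8: can move to 6, which is L ⇒ W
n=9: can move to 7, which is L ⇒ W
n=10: can move to 7, which is L ⇒ W
n=11: can move to 7, which is L ⇒ W
n=12: moves to 10(W), 9(W), 8(W); every one is W ⇒ L
n=13: moves to 11(W), 10(W), 9(W); every one is W ⇒ L
n=14: can move to 12, which is L ⇒ W
n=15: can move to 13, which is L ⇒ W
n=16: can move to 13, which is L ⇒ W
n=17: can move to 13, which is L ⇒ W
n=18: moves to 16(W), 15(W), 14(W); every one is W ⇒ L
n=19: moves to 17(W), 16(W), 15(W); every one is W ⇒ L
n=20: can move to 18, which is L ⇒ W
n=21: can move to 19, which is L ⇒ W
n=22: can move to 19, which is L ⇒ W
n=23: can move to 19, which is L ⇒ W
n=24: moves to 22(W), 21(W), 20(W); every one is W ⇒ L
n=25: moves to 23(W), 22(W), 21(W); every one is W ⇒ L
n=26: can move to 24, which is L ⇒ W
n=27: can move to 25, which is L ⇒ W
n=28: can move to 25, which is L ⇒ W
n=29: can move to 25, which is L ⇒ W
n=30: moves to 28(W), 27(W), 26(W); every one is W ⇒ L
n=31: moves to 29(W), 28(W), 27(W); every one is W ⇒ L
n=32: can move to 30, which is L ⇒ W
n=33: can move to 31, which is L ⇒ W
n=34: can move to 31, which is L ⇒ W
n=35: can move to 31, which is L ⇒ W
n=36: moves to 34(W), 33(W), 32(W); every one is W ⇒ L
n=37: moves to 35(W), 34(W), 33(W); every one is W ⇒ L
n=38: can move to 36, which is L ⇒ W
n=39: can move to 37, which is L ⇒ W
The losing starting values of n are exactly the entries labelled L in this table (14 of them).

0, 1, 6, 7, 12, 13, 18, 19, 24, 25, 30, 31, 36, 37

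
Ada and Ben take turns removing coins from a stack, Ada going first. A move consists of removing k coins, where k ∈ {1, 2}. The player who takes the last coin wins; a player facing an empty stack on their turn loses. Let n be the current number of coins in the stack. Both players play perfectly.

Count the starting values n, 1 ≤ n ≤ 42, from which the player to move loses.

Use the standard recursion: the mover loses at a terminal position; elsewhere, the mover wins exactly when some move hands the opponent an L position.
n=0: no move → L
n=1: →0(L), so W
n=2: →0(L), so W
n=3: →2(W), 1(W) — all W, so L
n=4: →3(L), so W
n=5: →3(L), so W
n=6: →5(W), 4(W) — all W, so L
n=7: →6(L), so W
n=8: →6(L), so W
n=9: →8(W), 7(W) — all W, so L
n=10: →9(L), so W
n=11: →9(L), so W
n=12: →11(W), 10(W) — all W, so L
n=13: →12(L), so W
n=14: →12(L), so W
n=15: →14(W), 13(W) — all W, so L
n=16: →15(L), so W
n=17: →15(L), so W
n=18: →17(W), 16(W) — all W, so L
n=19: →18(L), so W
n=20: →18(L), so W
n=21: →20(W), 19(W) — all W, so L
n=22: →21(L), so W
n=23: →21(L), so W
n=24: →23(W), 22(W) — all W, so L
n=25: →24(L), so W
n=26: →24(L), so W
n=27: →26(W), 25(W) — all W, so L
n=28: →27(L), so W
n=29: →27(L), so W
n=30: →29(W), 28(W) — all W, so L
n=31: →30(L), so W
n=32: →30(L), so W
n=33: →32(W), 31(W) — all W, so L
n=34: →33(L), so W
n=35: →33(L), so W
n=36: →35(W), 34(W) — all W, so L
n=37: →36(L), so W
n=38: →36(L), so W
n=39: →38(W), 37(W) — all W, so L
n=40: →39(L), so W
n=41: →39(L), so W
n=42: →41(W), 40(W) — all W, so L
L entries with 1 ≤ n ≤ 42 (n=0 is outside the asked range and is not counted): n = 3, 6, 9, 12, 15, 18, 21, 24, 27, 30, 33, 36, 39, 42; that makes 14.

14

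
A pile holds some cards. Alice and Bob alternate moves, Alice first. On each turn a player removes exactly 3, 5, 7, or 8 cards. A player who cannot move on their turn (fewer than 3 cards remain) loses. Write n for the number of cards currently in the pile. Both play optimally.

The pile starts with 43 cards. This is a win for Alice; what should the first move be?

Use the standard recursion: the mover loses at a terminal position; elsewhere, the mover wins exactly when some move hands the opponent an L position.
n=0: no move → L
n=1: no move → L
n=2: no move → L
n=3: W (go to 0, an L position)
n=4: W (go to 1, an L position)
n=5: W (go to 2, an L position)
n=6: W (go to 1, an L position)
n=7: W (go to 2, an L position)
n=8: W (go to 1, an L position)
n=9: W (go to 2, an L position)
n=10: W (go to 2, an L position)
n=11: L (options 8(W), 6(W), 4(W), 3(W) are all W)
n=12: L (options 9(W), 7(W), 5(W), 4(W) are all W)
n=13: L (options 10(W), 8(W), 6(W), 5(W) are all W)
n=14: W (go to 11, an L position)
n=15: W (go to 12, an L position)
n=16: W (go to 13, an L position)
n=17: W (go to 12, an L position)
n=18: W (go to 13, an L position)
n=19: W (go to 12, an L position)
n=20: W (go to 13, an L position)
n=21: W (go to 13, an L position)
n=22: L (options 19(W), 17(W), 15(W), 14(W) are all W)
n=23: L (options 20(W), 18(W), 16(W), 15(W) are all W)
n=24: L (options 21(W), 19(W), 17(W), 16(W) are all W)
n=25: W (go to 22, an L position)
n=26: W (go to 23, an L position)
n=27: W (go to 24, an L position)
n=28: W (go to 23, an L position)
n=29: W (go to 24, an L position)
n=30: W (go to 23, an L position)
n=31: W (go to 24, an L position)
n=32: W (go to 24, an L position)
n=33: L (options 30(W), 28(W), 26(W), 25(W) are all W)
n=34: L (options 31(W), 29(W), 27(W), 26(W) are all W)
n=35: L (options 32(W), 30(W), 28(W), 27(W) are all W)
n=36: W (go to 33, an L position)
n=37: W (go to 34, an L position)
n=38: W (go to 35, an L position)
n=39: W (go to 34, an L position)
n=40: W (go to 35, an L position)
n=41: W (go to 34, an L position)
n=42: W (go to 35, an L position)
n=43: W (go to 35, an L position)
From 43, the L positions reachable in one move are: 35.

Remove 8, leaving 35.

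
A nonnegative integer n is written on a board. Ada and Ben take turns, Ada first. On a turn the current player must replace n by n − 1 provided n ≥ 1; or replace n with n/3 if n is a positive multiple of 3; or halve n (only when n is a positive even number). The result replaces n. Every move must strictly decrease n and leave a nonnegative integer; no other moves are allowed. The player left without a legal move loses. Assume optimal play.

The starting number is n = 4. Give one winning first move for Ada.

Positions with no move are L. A position that does have a move is losing for the player to move precisely when every available move leads to a winning position for the opponent. Fill in the labels:
n=0: no move → L
n=1: →0(L), so W
n=2: →1(W) only, which is W, so L
n=3: →2(L), so W
n=4: →2(L), so W
From 4, the L positions reachable in one move are: 2.

Move to 2.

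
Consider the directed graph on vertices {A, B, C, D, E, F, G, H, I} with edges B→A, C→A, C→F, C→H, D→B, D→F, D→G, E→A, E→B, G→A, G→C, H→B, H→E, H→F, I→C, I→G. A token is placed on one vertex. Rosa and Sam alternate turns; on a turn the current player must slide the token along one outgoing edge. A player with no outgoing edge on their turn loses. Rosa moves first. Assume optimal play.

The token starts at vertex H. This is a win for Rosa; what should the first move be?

Compute win/loss labels from the base case upward. A position with no move is L. Any other position is W if it can reach an L in one move, else L.
Every edge goes from a vertex to one that appears earlier in the order F, A, B, E, H, C, G, I, D, so processing vertices in that order labels each vertex after all of its successors.
F: no outgoing edge → L
A: no outgoing edge → L
B: W (go to A, an L position)
E: W (go to A, an L position)
H: W (go to F, an L position)
C: W (go to A, an L position)
G: W (go to A, an L position)
I: L (options G(W), C(W) are all W)
D: W (go to F, an L position)
From H, the L positions reachable in one move are: F.

Move to F.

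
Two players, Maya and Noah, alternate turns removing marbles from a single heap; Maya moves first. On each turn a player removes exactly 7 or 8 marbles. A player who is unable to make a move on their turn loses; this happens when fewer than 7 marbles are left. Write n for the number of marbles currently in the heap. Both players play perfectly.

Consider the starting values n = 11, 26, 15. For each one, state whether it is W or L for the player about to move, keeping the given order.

Work bottom-up. With no move the player to move loses. Otherwise the position is W if at least one move leads to an L position for the opponent, and L if every move leads to a W.
n=0: no move → L
n=1: no move → L
n=2: no move → L
n=3: no move → L
n=4: no move → L
n=5: no move → L
n=6: no move → L
n=7: can move to 0, which is L ⇒ W
n=8: can move to 1, which is L ⇒ W
n=9: can move to 2, which is L ⇒ W
n=10: can move to 3, which is L ⇒ W
n=11: can move to 4, which is L ⇒ W
n=12: can move to 5, which is L ⇒ W
n=13: can move to 6, which is L ⇒ W
n=14: can move to 6, which is L ⇒ W
n=15: moves to 8(W), 7(W); every one is W ⇒ L
n=16: moves to 9(W), 8(W); every one is W ⇒ L
n=17: moves to 10(W), 9(W); every one is W ⇒ L
n=18: moves to 11(W), 10(W); every one is W ⇒ L
n=19: moves to 12(W), 11(W); every one is W ⇒ L
n=20: moves to 13(W), 12(W); every one is W ⇒ L
n=21: moves to 14(W), 13(W); every one is W ⇒ L
n=22: can move to 15, which is L ⇒ W
n=23: can move to 16, which is L ⇒ W
n=24: can move to 17, which is L ⇒ W
n=25: can move to 18, which is L ⇒ W
n=26: can move to 19, which is L ⇒ W

11: W, 26: W, 15: L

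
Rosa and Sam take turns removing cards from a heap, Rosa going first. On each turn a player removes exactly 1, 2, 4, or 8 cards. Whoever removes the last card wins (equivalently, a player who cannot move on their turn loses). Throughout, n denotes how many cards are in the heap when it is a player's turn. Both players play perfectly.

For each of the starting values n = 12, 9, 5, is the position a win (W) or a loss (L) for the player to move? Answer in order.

12: L, 9: L, 5: W

Label each position W (a win for the player to move) or L (a loss). A position with no legal move is L; any other position is W exactly when some move reaches an L, and L when every move reaches a W.
n=0: no move → L
n=1: can move to 0, which is L ⇒ W
n=2: can move to 0, which is L ⇒ W
n=3: moves to 2(W), 1(W); every one is W ⇒ L
n=4: can move to 3, which is L ⇒ W
n=5: can move to 3, which is L ⇒ W
n=6: moves to 5(W), 4(W), 2(W); every one is W ⇒ L
n=7: can move to 6, which is L ⇒ W
n=8: can move to 6, which is L ⇒ W
n=9: moves to 8(W), 7(W), 5(W), 1(W); every one is W ⇒ L
n=10: can move to 9, which is L ⇒ W
n=11: can move to 9, which is L ⇒ W
n=12: moves to 11(W), 10(W), 8(W), 4(W); every one is W ⇒ L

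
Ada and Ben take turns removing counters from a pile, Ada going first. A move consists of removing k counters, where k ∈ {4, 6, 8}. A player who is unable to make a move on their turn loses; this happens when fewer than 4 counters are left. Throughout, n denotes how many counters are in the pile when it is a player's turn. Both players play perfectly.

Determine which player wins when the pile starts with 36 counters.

Compute win/loss labels from the base case upward. A position with no move is L. Any other position is W if it can reach an L in one move, else L.
n=0: no move → L
n=1: no move → L
n=2: no move → L
n=3: no move → L
n=4: can move to 0, which is L ⇒ W
n=5: can move to 1, which is L ⇒ W
n=6: can move to 2, which is L ⇒ W
n=7: can move to 3, which is L ⇒ W
n=8: can move to 2, which is L ⇒ W
n=9: can move to 3, which is L ⇒ W
n=10: can move to 2, which is L ⇒ W
n=11: can move to 3, which is L ⇒ W
n=12: moves to 8(W), 6(W), 4(W); every one is W ⇒ L
n=13: moves to 9(W), 7(W), 5(W); every one is W ⇒ L
n=14: moves to 10(W), 8(W), 6(W); every one is W ⇒ L
n=15: moves to 11(W), 9(W), 7(W); every one is W ⇒ L
n=16: can move to 12, which is L ⇒ W
n=17: can move to 13, which is L ⇒ W
n=18: can move to 14, which is L ⇒ W
n=19: can move to 15, which is L ⇒ W
n=20: can move to 14, which is L ⇒ W
n=21: can move to 15, which is L ⇒ W
n=22: can move to 14, which is L ⇒ W
n=23: can move to 15, which is L ⇒ W
n=24: moves to 20(W), 18(W), 16(W); every one is W ⇒ L
n=25: moves to 21(W), 19(W), 17(W); every one is W ⇒ L
n=26: moves to 22(W), 20(W), 18(W); every one is W ⇒ L
n=27: moves to 23(W), 21(W), 19(W); every one is W ⇒ L
n=28: can move to 24, which is L ⇒ W
n=29: can move to 25, which is L ⇒ W
n=30: can move to 26, which is L ⇒ W
n=31: can move to 27, which is L ⇒ W
n=32: can move to 26, which is L ⇒ W
n=33: can move to 27, which is L ⇒ W
n=34: can move to 26, which is L ⇒ W
n=35: can move to 27, which is L ⇒ W
n=36: moves to 32(W), 30(W), 28(W); every one is W ⇒ L
The starting position 36 is L: whatever Ada does, the opponent receives a W position.

Ben wins.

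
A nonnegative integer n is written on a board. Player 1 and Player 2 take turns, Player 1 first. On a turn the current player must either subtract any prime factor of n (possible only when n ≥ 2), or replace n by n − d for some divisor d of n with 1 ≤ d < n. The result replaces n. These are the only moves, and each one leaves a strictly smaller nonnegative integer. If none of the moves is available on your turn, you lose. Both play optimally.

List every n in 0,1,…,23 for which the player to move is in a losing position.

Use the standard recursion: the mover loses at a terminal position; elsewhere, the mover wins exactly when some move hands the opponent an L position.
n=0: no move → L
n=1: no move → L
n=2: →0(L), so W
n=3: →0(L), so W
n=4: →2(W), 3(W) — all W, so L
n=5: →0(L), so W
n=6: →4(L), so W
n=7: →0(L), so W
n=8: →4(L), so W
n=9: →6(W), 8(W) — all W, so L
n=10: →9(L), so W
n=11: →0(L), so W
n=12: →9(L), so W
n=13: →0(L), so W
n=14: →7(W), 12(W), 13(W) — all W, so L
n=15: →14(L), so W
n=16: →14(L), so W
n=17: →0(L), so W
n=18: →9(L), so W
n=19: →0(L), so W
n=20: →10(W), 15(W), 16(W), 18(W), 19(W) — all W, so L
n=21: →14(L), so W
n=22: →20(L), so W
n=23: →0(L), so W
Reading off the rows marked L gives the requested list; there are 6 such values of n.

0, 1, 4, 9, 14, 20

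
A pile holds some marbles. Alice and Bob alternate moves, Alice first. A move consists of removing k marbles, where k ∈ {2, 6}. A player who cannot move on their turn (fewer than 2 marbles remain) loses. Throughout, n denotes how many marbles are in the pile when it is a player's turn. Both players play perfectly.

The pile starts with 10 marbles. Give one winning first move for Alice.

Remove 2, leaving 8.

Use the standard recursion: the mover loses at a terminal position; elsewhere, the mover wins exactly when some move hands the opponent an L position.
n=0: no move → L
n=1: no move → L
n=2: reaches L-position 0 → W
n=3: reaches L-position 1 → W
n=4: only reaches 2(W), which is W → L
n=5: only reaches 3(W), which is W → L
n=6: reaches L-position 4 → W
n=7: reaches L-position 5 → W
n=8: only reaches 6(W), 2(W), all W → L
n=9: only reaches 7(W), 3(W), all W → L
n=10: reaches L-position 8 → W
From 10, the L positions reachable in one move are: 8, 4. Any move reaching one of these is winning.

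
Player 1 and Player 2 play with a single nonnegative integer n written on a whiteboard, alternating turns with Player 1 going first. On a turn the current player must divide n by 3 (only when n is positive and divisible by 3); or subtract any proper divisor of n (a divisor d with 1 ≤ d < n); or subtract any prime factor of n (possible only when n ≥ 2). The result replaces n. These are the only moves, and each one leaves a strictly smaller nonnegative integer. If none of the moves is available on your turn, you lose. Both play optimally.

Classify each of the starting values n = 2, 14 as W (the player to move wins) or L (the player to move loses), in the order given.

2: W, 14: L

Compute win/loss labels from the base case upward. A position with no move is L. Any other position is W if it can reach an L in one move, else L.
n=0: no move → L
n=1: no move → L
n=2: →0(L), so W
n=3: →0(L), so W
n=4: →2(W), 3(W) — all W, so L
n=5: →0(L), so W
n=6: →4(L), so W
n=7: →0(L), so W
n=8: →4(L), so W
n=9: →3(W), 6(W), 8(W) — all W, so L
n=10: →9(L), so W
n=11: →0(L), so W
n=12: →4(L), so W
n=13: →0(L), so W
n=14: →7(W), 12(W), 13(W) — all W, so L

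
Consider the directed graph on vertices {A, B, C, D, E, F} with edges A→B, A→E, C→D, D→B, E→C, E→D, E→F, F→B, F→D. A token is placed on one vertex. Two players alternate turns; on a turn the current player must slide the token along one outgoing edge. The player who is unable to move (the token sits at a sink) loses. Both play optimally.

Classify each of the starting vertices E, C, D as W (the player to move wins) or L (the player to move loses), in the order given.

Classify positions by backward induction: terminal positions (no move available) are L. From any other position, the mover wins iff some move reaches an L.
Every edge goes from a vertex to one that appears earlier in the order B, D, C, F, E, A, so processing vertices in that order labels each vertex after all of its successors.
B: no outgoing edge → L
D: can move to B, which is L ⇒ W
C: the only move is to D(W), a W ⇒ L
F: can move to B, which is L ⇒ W
E: can move to C, which is L ⇒ W
A: can move to B, which is L ⇒ W

E: W, C: L, D: W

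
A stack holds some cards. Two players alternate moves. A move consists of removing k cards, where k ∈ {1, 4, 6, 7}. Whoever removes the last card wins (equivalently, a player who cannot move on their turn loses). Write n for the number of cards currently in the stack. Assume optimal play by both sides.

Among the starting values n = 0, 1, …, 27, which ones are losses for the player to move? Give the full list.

Positions with no move are L. A position that does have a move is losing for the player to move precisely when every available move leads to a winning position for the opponent. Fill in the labels:
n=0: no move → L
n=1: reaches L-position 0 → W
n=2: only reaches 1(W), which is W → L
n=3: reaches L-position 2 → W
n=4: reaches L-position 0 → W
n=5: only reaches 4(W), 1(W), all W → L
n=6: reaches L-position 5 → W
n=7: reaches L-position 0 → W
n=8: reaches L-position 2 → W
n=9: reaches L-position 5 → W
n=10: only reaches 9(W), 6(W), 4(W), 3(W), all W → L
n=11: reaches L-position 10 → W
n=12: reaches L-position 5 → W
n=13: only reaches 12(W), 9(W), 7(W), 6(W), all W → L
n=14: reaches L-position 13 → W
n=15: only reaches 14(W), 11(W), 9(W), 8(W), all W → L
n=16: reaches L-position 15 → W
n=17: reaches L-position 13 → W
n=18: only reaches 17(W), 14(W), 12(W), 11(W), all W → L
n=19: reaches L-position 18 → W
n=20: reaches L-position 13 → W
n=21: reaches L-position 15 → W
n=22: reaches L-position 18 → W
n=23: only reaches 22(W), 19(W), 17(W), 16(W), all W → L
n=24: reaches L-position 23 → W
n=25: reaches L-position 18 → W
n=26: only reaches 25(W), 22(W), 20(W), 19(W), all W → L
n=27: reaches L-position 26 → W
Reading off the rows marked L gives the requested list; there are 9 such values of n.

0, 2, 5, 10, 13, 15, 18, 23, 26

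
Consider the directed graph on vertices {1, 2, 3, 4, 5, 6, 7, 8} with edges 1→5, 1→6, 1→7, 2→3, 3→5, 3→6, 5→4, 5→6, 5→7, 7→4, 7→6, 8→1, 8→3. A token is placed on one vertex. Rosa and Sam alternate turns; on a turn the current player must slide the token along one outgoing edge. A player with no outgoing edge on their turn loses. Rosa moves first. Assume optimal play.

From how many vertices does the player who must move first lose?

Compute win/loss labels from the base case upward. A position with no move is L. Any other position is W if it can reach an L in one move, else L.
Every edge goes from a vertex to one that appears earlier in the order 4, 6, 7, 5, 3, 1, 8, 2, so processing vertices in that order labels each vertex after all of its successors.
4: no outgoing edge → L
6: no outgoing edge → L
7: reaches L-position 6 → W
5: reaches L-position 6 → W
3: reaches L-position 6 → W
1: reaches L-position 6 → W
8: only reaches 1(W), 3(W), all W → L
2: only reaches 3(W), which is W → L
The L vertices are 2, 4, 6, 8; that is 4 in all.

4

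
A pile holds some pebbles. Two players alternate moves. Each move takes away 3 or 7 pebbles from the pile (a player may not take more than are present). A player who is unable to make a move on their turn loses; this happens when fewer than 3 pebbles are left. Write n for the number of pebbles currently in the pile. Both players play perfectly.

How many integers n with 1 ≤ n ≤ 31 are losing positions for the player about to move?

13

Work bottom-up. With no move the player to move loses. Otherwise the position is W if at least one move leads to an L position for the opponent, and L if every move leads to a W.
n=0: no move → L
n=1: no move → L
n=2: no move → L
n=3: reaches L-position 0 → W
n=4: reaches L-position 1 → W
n=5: reaches L-position 2 → W
n=6: only reaches 3(W), which is W → L
n=7: reaches L-position 0 → W
n=8: reaches L-position 1 → W
n=9: reaches L-position 6 → W
n=10: only reaches 7(W), 3(W), all W → L
n=11: only reaches 8(W), 4(W), all W → L
n=12: only reaches 9(W), 5(W), all W → L
n=13: reaches L-position 10 → W
n=14: reaches L-position 11 → W
n=15: reaches L-position 12 → W
n=16: only reaches 13(W), 9(W), all W → L
n=17: reaches L-position 10 → W
n=18: reaches L-position 11 → W
n=19: reaches L-position 16 → W
n=20: only reaches 17(W), 13(W), all W → L
n=21: only reaches 18(W), 14(W), all W → L
n=22: only reaches 19(W), 15(W), all W → L
n=23: reaches L-position 20 → W
n=24: reaches L-position 21 → W
n=25: reaches L-position 22 → W
n=26: only reaches 23(W), 19(W), all W → L
n=27: reaches L-position 20 → W
n=28: reaches L-position 21 → W
n=29: reaches L-position 26 → W
n=30: only reaches 27(W), 23(W), all W → L
n=31: only reaches 28(W), 24(W), all W → L
L entries with 1 ≤ n ≤ 31 (n=0 is outside the asked range and is not counted): n = 1, 2, 6, 10, 11, 12, 16, 20, 21, 22, 26, 30, 31; that makes 13.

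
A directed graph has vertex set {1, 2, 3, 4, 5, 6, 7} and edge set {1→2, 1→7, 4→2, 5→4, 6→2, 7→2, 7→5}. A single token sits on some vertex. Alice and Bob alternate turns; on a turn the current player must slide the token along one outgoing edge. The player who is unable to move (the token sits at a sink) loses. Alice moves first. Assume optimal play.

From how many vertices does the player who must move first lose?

3

Positions with no move are L. A position that does have a move is losing for the player to move precisely when every available move leads to a winning position for the opponent. Fill in the labels:
Every edge goes from a vertex to one that appears earlier in the order 2, 3, 6, 4, 5, 7, 1, so processing vertices in that order labels each vertex after all of its successors.
2: no outgoing edge → L
3: no outgoing edge → L
6: can move to 2, which is L ⇒ W
4: can move to 2, which is L ⇒ W
5: the only move is to 4(W), a W ⇒ L
7: can move to 5, which is L ⇒ W
1: can move to 2, which is L ⇒ W
The L vertices are 2, 3, 5; that is 3 in all.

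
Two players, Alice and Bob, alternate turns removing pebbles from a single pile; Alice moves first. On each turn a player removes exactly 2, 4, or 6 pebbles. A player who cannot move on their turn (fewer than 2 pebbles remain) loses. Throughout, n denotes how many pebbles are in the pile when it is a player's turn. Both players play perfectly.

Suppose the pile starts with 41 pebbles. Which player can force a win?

Bob wins.

Work bottom-up. With no move the player to move loses. Otherwise the position is W if at least one move leads to an L position for the opponent, and L if every move leads to a W.
n=0: no move → L
n=1: no move → L
n=2: reaches L-position 0 → W
n=3: reaches L-position 1 → W
n=4: reaches L-position 0 → W
n=5: reaches L-position 1 → W
n=6: reaches L-position 0 → W
n=7: reaches L-position 1 → W
n=8: only reaches 6(W), 4(W), 2(W), all W → L
n=9: only reaches 7(W), 5(W), 3(W), all W → L
n=10: reaches L-position 8 → W
n=11: reaches L-position 9 → W
n=12: reaches L-position 8 → W
n=13: reaches L-position 9 → W
n=14: reaches L-position 8 → W
n=15: reaches L-position 9 → W
n=16: only reaches 14(W), 12(W), 10(W), all W → L
n=17: only reaches 15(W), 13(W), 11(W), all W → L
n=18: reaches L-position 16 → W
n=19: reaches L-position 17 → W
n=20: reaches L-position 16 → W
n=21: reaches L-position 17 → W
n=22: reaches L-position 16 → W
n=23: reaches L-position 17 → W
n=24: only reaches 22(W), 20(W), 18(W), all W → L
n=25: only reaches 23(W), 21(W), 19(W), all W → L
n=26: reaches L-position 24 → W
n=27: reaches L-position 25 → W
n=28: reaches L-position 24 → W
n=29: reaches L-position 25 → W
n=30: reaches L-position 24 → W
n=31: reaches L-position 25 → W
n=32: only reaches 30(W), 28(W), 26(W), all W → L
n=33: only reaches 31(W), 29(W), 27(W), all W → L
n=34: reaches L-position 32 → W
n=35: reaches L-position 33 → W
n=36: reaches L-position 32 → W
n=37: reaches L-position 33 → W
n=38: reaches L-position 32 → W
n=39: reaches L-position 33 → W
n=40: only reaches 38(W), 36(W), 34(W), all W → L
n=41: only reaches 39(W), 37(W), 35(W), all W → L
Every move from 41 reaches a W position, so the mover loses.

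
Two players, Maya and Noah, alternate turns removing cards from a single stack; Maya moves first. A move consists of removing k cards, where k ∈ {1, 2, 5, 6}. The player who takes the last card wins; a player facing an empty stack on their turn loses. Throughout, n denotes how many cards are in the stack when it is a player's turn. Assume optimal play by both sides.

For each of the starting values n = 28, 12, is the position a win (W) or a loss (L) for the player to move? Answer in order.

Work bottom-up. With no move the player to move loses. Otherwise the position is W if at least one move leads to an L position for the opponent, and L if every move leads to a W.
n=0: no move → L
n=1: →0(L), so W
n=2: →0(L), so W
n=3: →2(W), 1(W) — all W, so L
n=4: →3(L), so W
n=5: →3(L), so W
n=6: →0(L), so W
n=7: →6(W), 5(W), 2(W), 1(W) — all W, so L
n=8: →7(L), so W
n=9: →7(L), so W
n=10: →9(W), 8(W), 5(W), 4(W) — all W, so L
n=11: →10(L), so W
n=12: →10(L), so W
n=13: →7(L), so W
n=14: →13(W), 12(W), 9(W), 8(W) — all W, so L
n=15: →14(L), so W
n=16: →14(L), so W
n=17: →16(W), 15(W), 12(W), 11(W) — all W, so L
n=18: →17(L), so W
n=19: →17(L), so W
n=20: →14(L), so W
n=21: →20(W), 19(W), 16(W), 15(W) — all W, so L
n=22: →21(L), so W
n=23: →21(L), so W
n=24: →23(W), 22(W), 19(W), 18(W) — all W, so L
n=25: →24(L), so W
n=26: →24(L), so W
n=27: →21(L), so W
n=28: →27(W), 26(W), 23(W), 22(W) — all W, so L

28: L, 12: W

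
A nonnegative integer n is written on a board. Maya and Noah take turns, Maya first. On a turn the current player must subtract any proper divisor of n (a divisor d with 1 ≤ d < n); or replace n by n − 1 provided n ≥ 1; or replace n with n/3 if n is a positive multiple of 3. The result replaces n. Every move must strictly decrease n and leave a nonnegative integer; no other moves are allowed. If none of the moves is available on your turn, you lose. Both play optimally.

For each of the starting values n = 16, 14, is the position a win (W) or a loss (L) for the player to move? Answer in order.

Positions with no move are L. A position that does have a move is losing for the player to move precisely when every available move leads to a winning position for the opponent. Fill in the labels:
n=0: no move → L
n=1: reaches L-position 0 → W
n=2: only reaches 1(W), which is W → L
n=3: reaches L-position 2 → W
n=4: reaches L-position 2 → W
n=5: only reaches 4(W), which is W → L
n=6: reaches L-position 2 → W
n=7: only reaches 6(W), which is W → L
n=8: reaches L-position 7 → W
n=9: only reaches 3(W), 6(W), 8(W), all W → L
n=10: reaches L-position 5 → W
n=11: only reaches 10(W), which is W → L
n=12: reaches L-position 9 → W
n=13: only reaches 12(W), which is W → L
n=14: reaches L-position 7 → W
n=15: reaches L-position 5 → W
n=16: only reaches 8(W), 12(W), 14(W), 15(W), all W → L

16: L, 14: W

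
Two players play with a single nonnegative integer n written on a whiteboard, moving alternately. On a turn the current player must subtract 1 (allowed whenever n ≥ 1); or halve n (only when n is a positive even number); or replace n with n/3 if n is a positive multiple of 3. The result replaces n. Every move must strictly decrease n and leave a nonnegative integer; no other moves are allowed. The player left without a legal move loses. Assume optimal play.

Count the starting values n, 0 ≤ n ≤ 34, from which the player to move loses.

14

Positions with no move are L. A position that does have a move is losing for the player to move precisely when every available move leads to a winning position for the opponent. Fill in the labels:
n=0: no move → L
n=1: W (go to 0, an L position)
n=2: L (sole option 1(W) is W)
n=3: W (go to 2, an L position)
n=4: W (go to 2, an L position)
n=5: L (sole option 4(W) is W)
n=6: W (go to 2, an L position)
n=7: L (sole option 6(W) is W)
n=8: W (go to 7, an L position)
n=9: L (options 3(W), 8(W) are all W)
n=10: W (go to 5, an L position)
n=11: L (sole option 10(W) is W)
n=12: W (go to 11, an L position)
n=13: L (sole option 12(W) is W)
n=14: W (go to 7, an L position)
n=15: W (go to 5, an L position)
n=16: L (options 8(W), 15(W) are all W)
n=17: W (go to 16, an L position)
n=18: W (go to 9, an L position)
n=19: L (sole option 18(W) is W)
n=20: W (go to 19, an L position)
n=21: W (go to 7, an L position)
n=22: W (go to 11, an L position)
n=23: L (sole option 22(W) is W)
n=24: W (go to 23, an L position)
n=25: L (sole option 24(W) is W)
n=26: W (go to 13, an L position)
n=27: W (go to 9, an L position)
n=28: L (options 14(W), 27(W) are all W)
n=29: W (go to 28, an L position)
n=30: L (options 10(W), 15(W), 29(W) are all W)
n=31: W (go to 30, an L position)
n=32: W (go to 16, an L position)
n=33: W (go to 11, an L position)
n=34: L (options 17(W), 33(W) are all W)
L entries with 0 ≤ n ≤ 34: n = 0, 2, 5, 7, 9, 11, 13, 16, 19, 23, 25, 28, 30, 34; that makes 14.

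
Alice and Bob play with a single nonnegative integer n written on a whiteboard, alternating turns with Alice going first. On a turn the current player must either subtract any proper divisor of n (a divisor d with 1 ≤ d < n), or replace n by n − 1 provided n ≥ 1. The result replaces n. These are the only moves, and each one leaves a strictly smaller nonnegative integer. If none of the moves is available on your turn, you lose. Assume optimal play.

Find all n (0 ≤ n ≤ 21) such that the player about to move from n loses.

0, 2, 5, 7, 9, 11, 13, 15, 17, 19, 21

Positions with no move are L. A position that does have a move is losing for the player to move precisely when every available move leads to a winning position for the opponent. Fill in the labels:
n=0: no move → L
n=1: reaches L-position 0 → W
n=2: only reaches 1(W), which is W → L
n=3: reaches L-position 2 → W
n=4: reaches L-position 2 → W
n=5: only reaches 4(W), which is W → L
n=6: reaches L-position 5 → W
n=7: only reaches 6(W), which is W → L
n=8: reaches L-position 7 → W
n=9: only reaches 6(W), 8(W), all W → L
n=10: reaches L-position 5 → W
n=11: only reaches 10(W), which is W → L
n=12: reaches L-position 9 → W
n=13: only reaches 12(W), which is W → L
n=14: reaches L-position 7 → W
n=15: only reaches 10(W), 12(W), 14(W), all W → L
n=16: reaches L-position 15 → W
n=17: only reaches 16(W), which is W → L
n=18: reaches L-position 9 → W
n=19: only reaches 18(W), which is W → L
n=20: reaches L-position 15 → W
n=21: only reaches 14(W), 18(W), 20(W), all W → L
The losing starting values of n are exactly the entries labelled L in this table (11 of them).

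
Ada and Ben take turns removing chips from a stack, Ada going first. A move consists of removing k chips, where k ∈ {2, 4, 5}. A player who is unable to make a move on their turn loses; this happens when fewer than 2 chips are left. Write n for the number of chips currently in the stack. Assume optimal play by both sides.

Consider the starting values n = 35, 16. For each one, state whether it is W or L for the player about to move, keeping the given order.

Label each position W (a win for the player to move) or L (a loss). A position with no legal move is L; any other position is W exactly when some move reaches an L, and L when every move reaches a W.
n=0: no move → L
n=1: no move → L
n=2: reaches L-position 0 → W
n=3: reaches L-position 1 → W
n=4: reaches L-position 0 → W
n=5: reaches L-position 1 → W
n=6: reaches L-position 1 → W
n=7: only reaches 5(W), 3(W), 2(W), all W → L
n=8: only reaches 6(W), 4(W), 3(W), all W → L
n=9: reaches L-position 7 → W
n=10: reaches L-position 8 → W
n=11: reaches L-position 7 → W
n=12: reaches L-position 8 → W
n=13: reaches L-position 8 → W
n=14: only reaches 12(W), 10(W), 9(W), all W → L
n=15: only reaches 13(W), 11(W), 10(W), all W → L
n=16: reaches L-position 14 → W
n=17: reaches L-position 15 → W
n=18: reaches L-position 14 → W
n=19: reaches L-position 15 → W
n=20: reaches L-position 15 → W
n=21: only reaches 19(W), 17(W), 16(W), all W → L
n=22: only reaches 20(W), 18(W), 17(W), all W → L
n=23: reaches L-position 21 → W
n=24: reaches L-position 22 → W
n=25: reaches L-position 21 → W
n=26: reaches L-position 22 → W
n=27: reaches L-position 22 → W
n=28: only reaches 26(W), 24(W), 23(W), all W → L
n=29: only reaches 27(W), 25(W), 24(W), all W → L
n=30: reaches L-position 28 → W
n=31: reaches L-position 29 → W
n=32: reaches L-position 28 → W
n=33: reaches L-position 29 → W
n=34: reaches L-position 29 → W
n=35: only reaches 33(W), 31(W), 30(W), all W → L

35: L, 16: W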